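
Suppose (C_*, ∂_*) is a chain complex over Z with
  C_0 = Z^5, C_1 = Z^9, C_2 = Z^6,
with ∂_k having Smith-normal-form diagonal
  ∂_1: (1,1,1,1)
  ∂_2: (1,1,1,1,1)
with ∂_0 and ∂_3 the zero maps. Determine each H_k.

H_0: b_0 = 5 − 0 − 4 = 1; torsion from ∂_1 factors > 1: none. So H_0 ≅ Z.
H_1: b_1 = 9 − 4 − 5 = 0; torsion from ∂_2 factors > 1: none. So H_1 ≅ 0.
H_2: b_2 = 6 − 5 − 0 = 1; torsion from ∂_3 factors > 1: none. So H_2 ≅ Z.

H_0 ≅ Z,  H_1 = 0,  H_2 ≅ Z.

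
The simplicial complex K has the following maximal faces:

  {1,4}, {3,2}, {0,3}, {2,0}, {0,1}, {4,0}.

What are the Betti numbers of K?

b_0 = 1, b_1 = 2.

We work with the vertex ordering 0 < 1 < 2 < 3 < 4. The simplices of K, each written with vertices in increasing order, are:

  0-simplices (5): [0], [1], [2], [3], [4]
  1-simplices (6): [0,1], [0,2], [0,3], [0,4], [1,4], [2,3]

giving chain groups C_0 ≅ Z^5, C_1 ≅ Z^6.

∂_1: C_1 → C_0 is given by ∂[p,q] = [q] − [p]. For instance
  ∂[0,2] = [2] − [0].
The resulting 5×6 matrix has rank 4, and its Smith normal form has invariant factors (1,1,1,1).

Reading off H_k = ker ∂_k / im ∂_{k+1}:

  H_0: rank C_0 − rank ∂_1 = 5 − 4 = 1, and the invariant factors of ∂_1 are all 1, so H_0 ≅ Z.
  H_1: rank ker ∂_1 − rank ∂_2 = (6 − 4) − 0 = 2, and there is no ∂_2, so H_1 ≅ Z^2.

Hence the Betti numbers are b_0 = 1, b_1 = 2.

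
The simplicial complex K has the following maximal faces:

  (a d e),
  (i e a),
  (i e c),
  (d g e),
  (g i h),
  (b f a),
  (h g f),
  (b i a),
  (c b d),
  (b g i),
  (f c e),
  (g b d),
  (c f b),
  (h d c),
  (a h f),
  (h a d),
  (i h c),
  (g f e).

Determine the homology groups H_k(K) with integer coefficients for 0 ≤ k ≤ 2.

H_0 ≅ Z,  H_1 ≅ Z^2,  H_2 ≅ Z.

K has 9 vertices, 27 edges, 18 triangles.
rank ∂_0 = 0, rank ∂_1 = 8 ⇒ b_0 = 9 − 0 − 8 = 1; all invariant factors of ∂_1 are 1 so no torsion. So H_0 ≅ Z.
rank ∂_1 = 8, rank ∂_2 = 17 ⇒ b_1 = 27 − 8 − 17 = 2; all invariant factors of ∂_2 are 1 so no torsion. So H_1 ≅ Z^2.
rank ∂_2 = 17, rank ∂_3 = 0 ⇒ b_2 = 18 − 17 − 0 = 1. So H_2 ≅ Z.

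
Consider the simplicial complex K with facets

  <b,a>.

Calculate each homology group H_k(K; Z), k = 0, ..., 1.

H_0 = Z,  H_1 = 0.

Take the total order a < b on the vertex set. Then K (dimension 1) consists of the simplices:

  0-simplices (2): a, b
  1-simplices (1): ab

giving chain groups C_0 ≅ Z^2, C_1 ≅ Z^1.

Boundary ∂_1: C_1 → C_0 sends each edge [p,q] (with p < q) to q − p. For instance
  ∂ab = b − a.
The 2×1 boundary matrix has rank 1 and Smith normal form diag(1).

Now H_k = ker ∂_k / im ∂_{k+1}, so:

  H_0: rank C_0 − rank ∂_1 = 2 − 1 = 1, and the invariant factors of ∂_1 are all 1, so H_0 = Z.
  H_1: rank ker ∂_1 − rank ∂_2 = (1 − 1) − 0 = 0, and there is no ∂_2, so H_1 = 0.

As a check, the Euler characteristic is 2 − 1 = 1, which agrees with 1 − 0 = 1.
(K is a triangulation of the 1-simplex.)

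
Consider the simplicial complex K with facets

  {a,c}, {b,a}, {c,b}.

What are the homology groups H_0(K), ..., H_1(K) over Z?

Take the total order a < b < c on the vertex set. Then K (dimension 1) consists of the simplices:

  0-simplices (3): a, b, c
  1-simplices (3): ab, ac, bc

giving chain groups C_0 ≅ Z^3, C_1 ≅ Z^3.

Boundary ∂_1: C_1 → C_0 maps an edge to its endpoints' difference, ∂[p,q] = q − p.
The resulting 3×3 matrix has rank 2, and its Smith normal form has invariant factors (1,1).

Now H_k = ker ∂_k / im ∂_{k+1}, so:

  H_0: rank C_0 − rank ∂_1 = 3 − 2 = 1, and the invariant factors of ∂_1 are all 1, so H_0 = Z.
  H_1: rank ker ∂_1 − rank ∂_2 = (3 − 2) − 0 = 1, and there is no ∂_2, so H_1 = Z.

H_0 = Z,  H_1 = Z.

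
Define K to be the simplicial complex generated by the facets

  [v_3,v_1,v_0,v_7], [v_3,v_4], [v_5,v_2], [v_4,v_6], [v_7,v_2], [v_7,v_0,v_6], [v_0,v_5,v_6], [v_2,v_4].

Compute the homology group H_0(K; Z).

H_0 = Z.

Order the vertices as v_0 < v_1 < v_2 < v_3 < v_4 < v_5 < v_6 < v_7. Listing each simplex with vertices in this order, K has dimension 3 with simplices:

  0-simplices (8): [v_0], [v_1], [v_2], [v_3], [v_4], [v_5], [v_6], [v_7]
  1-simplices (15): (15 of them)
  2-simplices (6): [v_0,v_1,v_3], [v_0,v_1,v_7], [v_0,v_3,v_7], [v_0,v_5,v_6], [v_0,v_6,v_7], [v_1,v_3,v_7]
  3-simplices (1): [v_0,v_1,v_3,v_7]

so the chain groups are C_0 ≅ Z^8, C_1 ≅ Z^15, C_2 ≅ Z^6, C_3 ≅ Z^1.

Boundary ∂_1: C_1 → C_0 sends each edge [p,q] (with p < q) to q − p.
The 8×15 boundary matrix has rank 7 and Smith normal form diag(1,1,1,1,1,1,1).

∂_2: C_2 → C_1 maps a triangle to the signed sum of its edges. For instance
  ∂[v_0,v_5,v_6] = [v_5,v_6] − [v_0,v_6] + [v_0,v_5],
  ∂[v_0,v_3,v_7] = [v_3,v_7] − [v_0,v_7] + [v_0,v_3].
The resulting 15×6 matrix has rank 5, and its Smith normal form has invariant factors (1,1,1,1,1).

Boundary ∂_3: C_3 → C_2 sends each 3-simplex σ to the alternating sum Σ_i (−1)^i (σ with its i-th vertex removed). For instance
  ∂[v_0,v_1,v_3,v_7] = [v_1,v_3,v_7] − [v_0,v_3,v_7] + [v_0,v_1,v_7] − [v_0,v_1,v_3].
The 6×1 boundary matrix has rank 1 and Smith normal form diag(1).

Computing H_k = (kernel of ∂_k) / (image of ∂_{k+1}):

  H_0: rank C_0 − rank ∂_1 = 8 − 7 = 1, and the invariant factors of ∂_1 are all 1, so H_0 = Z.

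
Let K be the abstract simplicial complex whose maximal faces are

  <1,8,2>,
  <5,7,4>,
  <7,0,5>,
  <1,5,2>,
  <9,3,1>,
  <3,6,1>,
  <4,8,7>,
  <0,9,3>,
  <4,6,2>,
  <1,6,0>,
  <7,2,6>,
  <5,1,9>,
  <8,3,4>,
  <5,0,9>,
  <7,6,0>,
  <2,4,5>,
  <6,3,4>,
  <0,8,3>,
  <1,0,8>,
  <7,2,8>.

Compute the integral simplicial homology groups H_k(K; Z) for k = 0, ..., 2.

H_0 ≅ Z,  H_1 ≅ Z × Z/2,  H_2 = 0.

Order the vertices as 0 < 1 < 2 < 3 < 4 < 5 < 6 < 7 < 8 < 9. Listing each simplex with vertices in this order, K has dimension 2 with simplices:

  0-simplices (10): [0], [1], [2], [3], [4], [5], [6], [7], [8], [9]
  1-simplices (30): (30 of them)
  2-simplices (20): (20 of them)

Hence C_0 ≅ Z^10, C_1 ≅ Z^30, C_2 ≅ Z^20.

The boundary map ∂_1: C_1 → C_0 is given by ∂[p,q] = [q] − [p]. For instance
  ∂[3,9] = [9] − [3].
As a 10×30 matrix over Z this has rank 9, with invariant factors (1,1,1,1,1,1,1,1,1).

The boundary map ∂_2: C_2 → C_1 maps a triangle to the signed sum of its edges. For instance
  ∂[1,3,6] = [3,6] − [1,6] + [1,3],
  ∂[0,3,8] = [3,8] − [0,8] + [0,3].
The 30×20 boundary matrix has rank 20 and Smith normal form diag(1,1,1,1,1,1,1,1,1,1,1,1,1,1,1,1,1,1,1,2).

From H_k ≅ ker(∂_k) / im(∂_{k+1}) we obtain:

  H_0: rank C_0 − rank ∂_1 = 10 − 9 = 1, and the invariant factors of ∂_1 are all 1, so H_0 = Z.
  H_1: rank ker ∂_1 − rank ∂_2 = (30 − 9) − 20 = 1, and ∂_2 has invariant factor 2 > 1, so H_1 = Z × Z/2.
  H_2: rank ker ∂_2 − rank ∂_3 = (20 − 20) − 0 = 0, and there is no ∂_3, so H_2 = 0.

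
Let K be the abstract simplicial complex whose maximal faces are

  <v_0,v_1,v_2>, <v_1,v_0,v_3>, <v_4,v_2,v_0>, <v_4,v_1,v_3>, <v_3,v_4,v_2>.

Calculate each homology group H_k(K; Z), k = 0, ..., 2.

H_0 ≅ Z,  H_1 ≅ Z,  H_2 = 0.

Fix the vertex order v_0 < v_1 < v_2 < v_3 < v_4 and write every simplex with vertices in increasing order. Then dim K = 2 and the simplices of K are:

  0-simplices (5): [v_0], [v_1], [v_2], [v_3], [v_4]
  1-simplices (10): [v_0,v_1], [v_0,v_2], [v_0,v_3], [v_0,v_4], [v_1,v_2], [v_1,v_3], [v_1,v_4], [v_2,v_3], [v_2,v_4], [v_3,v_4]
  2-simplices (5): [v_0,v_1,v_2], [v_0,v_1,v_3], [v_0,v_2,v_4], [v_1,v_3,v_4], [v_2,v_3,v_4]

so the chain groups are C_0 ≅ Z^5, C_1 ≅ Z^10, C_2 ≅ Z^5.

∂_1: C_1 → C_0 sends each edge [p,q] (with p < q) to q − p. For instance
  ∂[v_0,v_1] = [v_1] − [v_0].
The 5×10 boundary matrix has rank 4 and Smith normal form diag(1,1,1,1).

Boundary ∂_2: C_2 → C_1 sends each 2-simplex [p,q,r] to [q,r] − [p,r] + [p,q]. For instance
  ∂[v_0,v_1,v_3] = [v_1,v_3] − [v_0,v_3] + [v_0,v_1],
  ∂[v_2,v_3,v_4] = [v_3,v_4] − [v_2,v_4] + [v_2,v_3].
As a 10×5 matrix over Z this has rank 5, with invariant factors (1,1,1,1,1).

Reading off H_k = ker ∂_k / im ∂_{k+1}:

  H_0: rank C_0 − rank ∂_1 = 5 − 4 = 1, and the invariant factors of ∂_1 are all 1, so H_0 = Z.
  H_1: rank ker ∂_1 − rank ∂_2 = (10 − 4) − 5 = 1, and the invariant factors of ∂_2 are all 1, so H_1 = Z.
  H_2: rank ker ∂_2 − rank ∂_3 = (5 − 5) − 0 = 0, and there is no ∂_3, so H_2 = 0.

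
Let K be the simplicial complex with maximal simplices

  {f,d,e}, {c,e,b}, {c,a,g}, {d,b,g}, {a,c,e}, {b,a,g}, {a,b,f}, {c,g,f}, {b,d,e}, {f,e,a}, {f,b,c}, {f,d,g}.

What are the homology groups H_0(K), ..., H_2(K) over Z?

K has 7 vertices, 18 edges, 12 triangles.
rank ∂_0 = 0, rank ∂_1 = 6 ⇒ b_0 = 7 − 0 − 6 = 1; all invariant factors of ∂_1 are 1 so no torsion. So H_0 = Z.
rank ∂_1 = 6, rank ∂_2 = 12 ⇒ b_1 = 18 − 6 − 12 = 0; ∂_2 has invariant factor(s) [2] giving torsion. So H_1 = Z/2.
rank ∂_2 = 12, rank ∂_3 = 0 ⇒ b_2 = 12 − 12 − 0 = 0. So H_2 = 0.

H_0 = Z,  H_1 = Z/2,  H_2 = 0.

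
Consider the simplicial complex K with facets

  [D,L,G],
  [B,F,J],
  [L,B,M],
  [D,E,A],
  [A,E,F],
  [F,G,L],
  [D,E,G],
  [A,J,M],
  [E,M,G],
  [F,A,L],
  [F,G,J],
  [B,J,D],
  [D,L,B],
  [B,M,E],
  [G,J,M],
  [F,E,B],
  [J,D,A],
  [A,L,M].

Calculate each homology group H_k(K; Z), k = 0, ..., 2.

Fix the vertex order A < B < D < E < F < G < J < L < M and write every simplex with vertices in increasing order. Then dim K = 2 and the simplices of K are:

  0-simplices (9): A, B, D, E, F, G, J, L, M
  1-simplices (27): AD, AE, AF, AJ, AL, AM, BD, BE, BF, BJ, BL, BM, DE, DG, DJ, DL, EF, EG, EM, FG, FJ, FL, GJ, GL, GM, JM, LM
  2-simplices (18): ADE, ADJ, AEF, AFL, AJM, ALM, BDJ, BDL, BEF, BEM, BFJ, BLM, DEG, DGL, EGM, FGJ, FGL, GJM

so the chain groups are C_0 ≅ Z^9, C_1 ≅ Z^27, C_2 ≅ Z^18.

Boundary ∂_1: C_1 → C_0 is given by ∂[p,q] = [q] − [p].
This gives a 9×27 integer matrix of rank 8; reducing to Smith normal form yields diagonal entries (1,1,1,1,1,1,1,1).

Boundary ∂_2: C_2 → C_1 sends each 2-simplex [p,q,r] to [q,r] − [p,r] + [p,q]. For instance
  ∂BEF = EF − BF + BE,
  ∂BEM = EM − BM + BE.
As a 27×18 matrix over Z this has rank 17, with invariant factors (1,1,1,1,1,1,1,1,1,1,1,1,1,1,1,1,1).

Computing H_k = (kernel of ∂_k) / (image of ∂_{k+1}):

  H_0: rank C_0 − rank ∂_1 = 9 − 8 = 1, and the invariant factors of ∂_1 are all 1, so H_0 ≅ Z.
  H_1: rank ker ∂_1 − rank ∂_2 = (27 − 8) − 17 = 2, and the invariant factors of ∂_2 are all 1, so H_1 ≅ Z^2.
  H_2: rank ker ∂_2 − rank ∂_3 = (18 − 17) − 0 = 1, and there is no ∂_3, so H_2 ≅ Z.

H_0 ≅ Z,  H_1 ≅ Z^2,  H_2 ≅ Z.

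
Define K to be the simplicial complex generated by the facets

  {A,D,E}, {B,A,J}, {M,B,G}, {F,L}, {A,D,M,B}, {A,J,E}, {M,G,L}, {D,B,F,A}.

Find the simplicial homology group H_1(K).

H_1 ≅ Z.

Fix the vertex order A < B < D < E < F < G < J < L < M and write every simplex with vertices in increasing order. Then dim K = 3 and the simplices of K are:

  0-simplices (9): A, B, D, E, F, G, J, L, M
  1-simplices (19): AB, AD, AE, AF, AJ, AM, BD, BF, BG, BJ, BM, DE, DF, DM, EJ, FL, GL, GM, LM
  2-simplices (12): ABD, ABF, ABJ, ABM, ADE, ADF, ADM, AEJ, BDF, BDM, BGM, GLM
  3-simplices (2): ABDF, ABDM

so the chain groups are C_0 ≅ Z^9, C_1 ≅ Z^19, C_2 ≅ Z^12, C_3 ≅ Z^2.

The boundary map ∂_1: C_1 → C_0 maps an edge to its endpoints' difference, ∂[p,q] = q − p.
The resulting 9×19 matrix has rank 8, and its Smith normal form has invariant factors (1,1,1,1,1,1,1,1).

∂_2: C_2 → C_1 sends each 2-simplex [p,q,r] to [q,r] − [p,r] + [p,q]. For instance
  ∂BDM = DM − BM + BD,
  ∂AEJ = EJ − AJ + AE.
The 19×12 boundary matrix has rank 10 and Smith normal form diag(1,1,1,1,1,1,1,1,1,1).

The boundary map ∂_3: C_3 → C_2 sends each 3-simplex σ to the alternating sum Σ_i (−1)^i (σ with its i-th vertex removed). For instance
  ∂ABDF = BDF − ADF + ABF − ABD,
  ∂ABDM = BDM − ADM + ABM − ABD.
The resulting 12×2 matrix has rank 2, and its Smith normal form has invariant factors (1,1).

Reading off H_k = ker ∂_k / im ∂_{k+1}:

  H_1: rank ker ∂_1 − rank ∂_2 = (19 − 8) − 10 = 1, and the invariant factors of ∂_2 are all 1, so H_1 = Z.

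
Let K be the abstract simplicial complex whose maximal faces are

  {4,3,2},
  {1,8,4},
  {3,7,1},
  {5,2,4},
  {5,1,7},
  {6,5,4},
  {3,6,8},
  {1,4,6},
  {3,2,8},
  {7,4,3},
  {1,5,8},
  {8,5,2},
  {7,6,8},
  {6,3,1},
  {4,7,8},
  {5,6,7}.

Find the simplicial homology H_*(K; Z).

Take the total order 1 < 2 < 3 < 4 < 5 < 6 < 7 < 8 on the vertex set. Then K (dimension 2) consists of the simplices:

  0-simplices (8): [1], [2], [3], [4], [5], [6], [7], [8]
  1-simplices (24): (24 of them)
  2-simplices (16): [1,3,6], [1,3,7], [1,4,6], [1,4,8], [1,5,7], [1,5,8], [2,3,4], [2,3,8], [2,4,5], [2,5,8], [3,4,7], [3,6,8], [4,5,6], [4,7,8], [5,6,7], [6,7,8]

so the chain groups are C_0 ≅ Z^8, C_1 ≅ Z^24, C_2 ≅ Z^16.

Boundary ∂_1: C_1 → C_0 maps an edge to its endpoints' difference, ∂[p,q] = q − p. For instance
  ∂[4,8] = [8] − [4].
The 8×24 boundary matrix has rank 7 and Smith normal form diag(1,1,1,1,1,1,1).

The boundary map ∂_2: C_2 → C_1 sends each 2-simplex [p,q,r] to [q,r] − [p,r] + [p,q]. For instance
  ∂[2,3,4] = [3,4] − [2,4] + [2,3],
  ∂[2,3,8] = [3,8] − [2,8] + [2,3].
The resulting 24×16 matrix has rank 15, and its Smith normal form has invariant factors (1,1,1,1,1,1,1,1,1,1,1,1,1,1,1).

Computing H_k = (kernel of ∂_k) / (image of ∂_{k+1}):

  H_0: rank C_0 − rank ∂_1 = 8 − 7 = 1, and the invariant factors of ∂_1 are all 1, so H_0 ≅ Z.
  H_1: rank ker ∂_1 − rank ∂_2 = (24 − 7) − 15 = 2, and the invariant factors of ∂_2 are all 1, so H_1 ≅ Z^2.
  H_2: rank ker ∂_2 − rank ∂_3 = (16 − 15) − 0 = 1, and there is no ∂_3, so H_2 ≅ Z.

As a check, the Euler characteristic is 8 − 24 + 16 = 0, which agrees with 1 − 2 + 1 = 0.

H_0 = Z,  H_1 = Z^2,  H_2 = Z.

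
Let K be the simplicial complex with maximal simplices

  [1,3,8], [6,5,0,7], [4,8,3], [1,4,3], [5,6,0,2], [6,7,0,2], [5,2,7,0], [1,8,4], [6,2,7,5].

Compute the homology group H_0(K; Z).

H_0 ≅ Z^2.

Order the vertices as 0 < 1 < 2 < 3 < 4 < 5 < 6 < 7 < 8. Listing each simplex with vertices in this order, K has dimension 3 with simplices:

  0-simplices (9): [0], [1], [2], [3], [4], [5], [6], [7], [8]
  1-simplices (16): [0,2], [0,5], [0,6], [0,7], [1,3], [1,4], [1,8], [2,5], [2,6], [2,7], [3,4], [3,8], [4,8], [5,6], [5,7], [6,7]
  2-simplices (14): [0,2,5], [0,2,6], [0,2,7], [0,5,6], [0,5,7], [0,6,7], [1,3,4], [1,3,8], [1,4,8], [2,5,6], [2,5,7], [2,6,7], [3,4,8], [5,6,7]
  3-simplices (5): [0,2,5,6], [0,2,5,7], [0,2,6,7], [0,5,6,7], [2,5,6,7]

so the chain groups are C_0 ≅ Z^9, C_1 ≅ Z^16, C_2 ≅ Z^14, C_3 ≅ Z^5.

Boundary ∂_1: C_1 → C_0 is given by ∂[p,q] = [q] − [p]. For instance
  ∂[3,4] = [4] − [3].
As a 9×16 matrix over Z this has rank 7, with invariant factors (1,1,1,1,1,1,1).

Boundary ∂_2: C_2 → C_1 maps a triangle to the signed sum of its edges. For instance
  ∂[0,2,6] = [2,6] − [0,6] + [0,2],
  ∂[1,4,8] = [4,8] − [1,8] + [1,4].
This gives a 16×14 integer matrix of rank 9; reducing to Smith normal form yields diagonal entries (1,1,1,1,1,1,1,1,1).

∂_3: C_3 → C_2 sends each 3-simplex σ to the alternating sum Σ_i (−1)^i (σ with its i-th vertex removed). For instance
  ∂[0,2,5,6] = [2,5,6] − [0,5,6] + [0,2,6] − [0,2,5],
  ∂[0,5,6,7] = [5,6,7] − [0,6,7] + [0,5,7] − [0,5,6].
As a 14×5 matrix over Z this has rank 4, with invariant factors (1,1,1,1).

Now H_k = ker ∂_k / im ∂_{k+1}, so:

  H_0: rank C_0 − rank ∂_1 = 9 − 7 = 2, and the invariant factors of ∂_1 are all 1, so H_0 ≅ Z^2.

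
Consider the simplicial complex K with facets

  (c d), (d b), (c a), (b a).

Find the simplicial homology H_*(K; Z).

Take the total order a < b < c < d on the vertex set. Then K (dimension 1) consists of the simplices:

  0-simplices (4): a, b, c, d
  1-simplices (4): ab, ac, bd, cd

so the chain groups are C_0 ≅ Z^4, C_1 ≅ Z^4.

Boundary ∂_1: C_1 → C_0 sends each edge [p,q] (with p < q) to q − p.
As a 4×4 matrix over Z this has rank 3, with invariant factors (1,1,1).

Computing H_k = (kernel of ∂_k) / (image of ∂_{k+1}):

  H_0: rank C_0 − rank ∂_1 = 4 − 3 = 1, and the invariant factors of ∂_1 are all 1, so H_0 = Z.
  H_1: rank ker ∂_1 − rank ∂_2 = (4 − 3) − 0 = 1, and there is no ∂_2, so H_1 = Z.

H_0 ≅ Z,  H_1 ≅ Z.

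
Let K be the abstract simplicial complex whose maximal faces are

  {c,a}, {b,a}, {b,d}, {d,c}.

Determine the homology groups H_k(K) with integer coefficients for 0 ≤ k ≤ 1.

Fix the vertex order a < b < c < d and write every simplex with vertices in increasing order. Then dim K = 1 and the simplices of K are:

  0-simplices (4): a, b, c, d
  1-simplices (4): ab, ac, bd, cd

so the chain groups are C_0 ≅ Z^4, C_1 ≅ Z^4.

Boundary ∂_1: C_1 → C_0 maps an edge to its endpoints' difference, ∂[p,q] = q − p. For instance
  ∂bd = d − b.
As a 4×4 matrix over Z this has rank 3, with invariant factors (1,1,1).

From H_k ≅ ker(∂_k) / im(∂_{k+1}) we obtain:

  H_0: rank C_0 − rank ∂_1 = 4 − 3 = 1, and the invariant factors of ∂_1 are all 1, so H_0 ≅ Z.
  H_1: rank ker ∂_1 − rank ∂_2 = (4 − 3) − 0 = 1, and there is no ∂_2, so H_1 ≅ Z.

(K is a triangulation of the circle S^1.)

H_0 = Z,  H_1 = Z.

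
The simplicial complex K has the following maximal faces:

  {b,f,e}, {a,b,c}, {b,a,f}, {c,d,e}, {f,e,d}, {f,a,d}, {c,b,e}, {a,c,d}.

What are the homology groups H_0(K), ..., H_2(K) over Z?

H_0 ≅ Z,  H_1 = 0,  H_2 ≅ Z.

Take the total order a < b < c < d < e < f on the vertex set. Then K (dimension 2) consists of the simplices:

  0-simplices (6): a, b, c, d, e, f
  1-simplices (12): ab, ac, ad, af, bc, be, bf, cd, ce, de, df, ef
  2-simplices (8): abc, abf, acd, adf, bce, bef, cde, def

so the chain groups are C_0 ≅ Z^6, C_1 ≅ Z^12, C_2 ≅ Z^8.

The boundary map ∂_1: C_1 → C_0 is given by ∂[p,q] = [q] − [p].
This gives a 6×12 integer matrix of rank 5; reducing to Smith normal form yields diagonal entries (1,1,1,1,1).

The boundary map ∂_2: C_2 → C_1 sends each 2-simplex [p,q,r] to [q,r] − [p,r] + [p,q]. For instance
  ∂abf = bf − af + ab,
  ∂def = ef − df + de.
The 12×8 boundary matrix has rank 7 and Smith normal form diag(1,1,1,1,1,1,1).

Reading off H_k = ker ∂_k / im ∂_{k+1}:

  H_0: rank C_0 − rank ∂_1 = 6 − 5 = 1, and the invariant factors of ∂_1 are all 1, so H_0 ≅ Z.
  H_1: rank ker ∂_1 − rank ∂_2 = (12 − 5) − 7 = 0, and the invariant factors of ∂_2 are all 1, so H_1 ≅ 0.
  H_2: rank ker ∂_2 − rank ∂_3 = (8 − 7) − 0 = 1, and there is no ∂_3, so H_2 ≅ Z.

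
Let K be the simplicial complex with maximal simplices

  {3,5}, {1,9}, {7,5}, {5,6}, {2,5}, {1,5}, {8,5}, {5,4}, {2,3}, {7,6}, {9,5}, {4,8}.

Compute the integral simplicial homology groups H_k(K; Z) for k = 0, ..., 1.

Fix the vertex order 1 < 2 < 3 < 4 < 5 < 6 < 7 < 8 < 9 and write every simplex with vertices in increasing order. Then dim K = 1 and the simplices of K are:

  0-simplices (9): [1], [2], [3], [4], [5], [6], [7], [8], [9]
  1-simplices (12): [1,5], [1,9], [2,3], [2,5], [3,5], [4,5], [4,8], [5,6], [5,7], [5,8], [5,9], [6,7]

so the chain groups are C_0 ≅ Z^9, C_1 ≅ Z^12.

∂_1: C_1 → C_0 maps an edge to its endpoints' difference, ∂[p,q] = q − p.
As a 9×12 matrix over Z this has rank 8, with invariant factors (1,1,1,1,1,1,1,1).

Now H_k = ker ∂_k / im ∂_{k+1}, so:

  H_0: rank C_0 − rank ∂_1 = 9 − 8 = 1, and the invariant factors of ∂_1 are all 1, so H_0 = Z.
  H_1: rank ker ∂_1 − rank ∂_2 = (12 − 8) − 0 = 4, and there is no ∂_2, so H_1 = Z^4.

As a check, the Euler characteristic is 9 − 12 = -3, which agrees with 1 − 4 = -3.

H_0 = Z,  H_1 = Z^4.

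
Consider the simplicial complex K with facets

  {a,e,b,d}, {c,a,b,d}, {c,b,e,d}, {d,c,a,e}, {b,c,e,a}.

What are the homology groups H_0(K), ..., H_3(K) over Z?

H_0 ≅ Z,  H_1 = 0,  H_2 = 0,  H_3 ≅ Z.

Order the vertices as a < b < c < d < e. Listing each simplex with vertices in this order, K has dimension 3 with simplices:

  0-simplices (5): a, b, c, d, e
  1-simplices (10): ab, ac, ad, ae, bc, bd, be, cd, ce, de
  2-simplices (10): abc, abd, abe, acd, ace, ade, bcd, bce, bde, cde
  3-simplices (5): abcd, abce, abde, acde, bcde

giving chain groups C_0 ≅ Z^5, C_1 ≅ Z^10, C_2 ≅ Z^10, C_3 ≅ Z^5.

Boundary ∂_1: C_1 → C_0 is given by ∂[p,q] = [q] − [p].
As a 5×10 matrix over Z this has rank 4, with invariant factors (1,1,1,1).

Boundary ∂_2: C_2 → C_1 maps a triangle to the signed sum of its edges. For instance
  ∂ade = de − ae + ad,
  ∂abd = bd − ad + ab.
As a 10×10 matrix over Z this has rank 6, with invariant factors (1,1,1,1,1,1).

∂_3: C_3 → C_2 sends each 3-simplex σ to the alternating sum Σ_i (−1)^i (σ with its i-th vertex removed). For instance
  ∂abcd = bcd − acd + abd − abc,
  ∂acde = cde − ade + ace − acd.
As a 10×5 matrix over Z this has rank 4, with invariant factors (1,1,1,1).

From H_k ≅ ker(∂_k) / im(∂_{k+1}) we obtain:

  H_0: rank C_0 − rank ∂_1 = 5 − 4 = 1, and the invariant factors of ∂_1 are all 1, so H_0 = Z.
  H_1: rank ker ∂_1 − rank ∂_2 = (10 − 4) − 6 = 0, and the invariant factors of ∂_2 are all 1, so H_1 = 0.
  H_2: rank ker ∂_2 − rank ∂_3 = (10 − 6) − 4 = 0, and the invariant factors of ∂_3 are all 1, so H_2 = 0.
  H_3: rank ker ∂_3 − rank ∂_4 = (5 − 4) − 0 = 1, and there is no ∂_4, so H_3 = Z.

As a check, the Euler characteristic is 5 − 10 + 10 − 5 = 0, which agrees with 1 − 0 + 0 − 1 = 0.
(K is a triangulation of the 3-sphere S^3.)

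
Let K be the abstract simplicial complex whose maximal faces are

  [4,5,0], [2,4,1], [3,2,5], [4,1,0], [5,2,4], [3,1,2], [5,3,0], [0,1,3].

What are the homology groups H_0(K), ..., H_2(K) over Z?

H_0 ≅ Z,  H_1 = 0,  H_2 ≅ Z.

K has 6 vertices, 12 edges, 8 triangles.
rank ∂_0 = 0, rank ∂_1 = 5 ⇒ b_0 = 6 − 0 − 5 = 1; all invariant factors of ∂_1 are 1 so no torsion. So H_0 ≅ Z.
rank ∂_1 = 5, rank ∂_2 = 7 ⇒ b_1 = 12 − 5 − 7 = 0; all invariant factors of ∂_2 are 1 so no torsion. So H_1 ≅ 0.
rank ∂_2 = 7, rank ∂_3 = 0 ⇒ b_2 = 8 − 7 − 0 = 1. So H_2 ≅ Z.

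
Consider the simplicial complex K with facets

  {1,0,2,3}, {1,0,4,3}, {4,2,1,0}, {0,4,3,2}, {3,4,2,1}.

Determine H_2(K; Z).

H_2 = 0.

K has 5 vertices, 10 edges, 10 triangles, 5 3-simplices.
rank ∂_2 = 6, rank ∂_3 = 4 ⇒ b_2 = 10 − 6 − 4 = 0; all invariant factors of ∂_3 are 1 so no torsion. So H_2 = 0.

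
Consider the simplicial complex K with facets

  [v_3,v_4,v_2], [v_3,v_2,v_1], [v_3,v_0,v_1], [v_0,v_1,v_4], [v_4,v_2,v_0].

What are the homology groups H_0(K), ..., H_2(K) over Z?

Fix the vertex order v_0 < v_1 < v_2 < v_3 < v_4 and write every simplex with vertices in increasing order. Then dim K = 2 and the simplices of K are:

  0-simplices (5): [v_0], [v_1], [v_2], [v_3], [v_4]
  1-simplices (10): [v_0,v_1], [v_0,v_2], [v_0,v_3], [v_0,v_4], [v_1,v_2], [v_1,v_3], [v_1,v_4], [v_2,v_3], [v_2,v_4], [v_3,v_4]
  2-simplices (5): [v_0,v_1,v_3], [v_0,v_1,v_4], [v_0,v_2,v_4], [v_1,v_2,v_3], [v_2,v_3,v_4]

so the chain groups are C_0 ≅ Z^5, C_1 ≅ Z^10, C_2 ≅ Z^5.

The boundary map ∂_1: C_1 → C_0 sends each edge [p,q] (with p < q) to q − p. For instance
  ∂[v_3,v_4] = [v_4] − [v_3].
This gives a 5×10 integer matrix of rank 4; reducing to Smith normal form yields diagonal entries (1,1,1,1).

The boundary map ∂_2: C_2 → C_1 acts by ∂[p,q,r] = [q,r] − [p,r] + [p,q]. For instance
  ∂[v_1,v_2,v_3] = [v_2,v_3] − [v_1,v_3] + [v_1,v_2],
  ∂[v_0,v_2,v_4] = [v_2,v_4] − [v_0,v_4] + [v_0,v_2].
The resulting 10×5 matrix has rank 5, and its Smith normal form has invariant factors (1,1,1,1,1).

Now H_k = ker ∂_k / im ∂_{k+1}, so:

  H_0: rank C_0 − rank ∂_1 = 5 − 4 = 1, and the invariant factors of ∂_1 are all 1, so H_0 = Z.
  H_1: rank ker ∂_1 − rank ∂_2 = (10 − 4) − 5 = 1, and the invariant factors of ∂_2 are all 1, so H_1 = Z.
  H_2: rank ker ∂_2 − rank ∂_3 = (5 − 5) − 0 = 0, and there is no ∂_3, so H_2 = 0.

(K is a triangulation of the Möbius band.)

H_0 ≅ Z,  H_1 ≅ Z,  H_2 = 0.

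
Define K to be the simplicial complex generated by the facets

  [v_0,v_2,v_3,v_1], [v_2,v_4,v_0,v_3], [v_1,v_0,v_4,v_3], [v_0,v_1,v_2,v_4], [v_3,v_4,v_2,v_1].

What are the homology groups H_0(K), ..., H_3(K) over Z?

We work with the vertex ordering v_0 < v_1 < v_2 < v_3 < v_4. The simplices of K, each written with vertices in increasing order, are:

  0-simplices (5): [v_0], [v_1], [v_2], [v_3], [v_4]
  1-simplices (10): [v_0,v_1], [v_0,v_2], [v_0,v_3], [v_0,v_4], [v_1,v_2], [v_1,v_3], [v_1,v_4], [v_2,v_3], [v_2,v_4], [v_3,v_4]
  2-simplices (10): [v_0,v_1,v_2], [v_0,v_1,v_3], [v_0,v_1,v_4], [v_0,v_2,v_3], [v_0,v_2,v_4], [v_0,v_3,v_4], [v_1,v_2,v_3], [v_1,v_2,v_4], [v_1,v_3,v_4], [v_2,v_3,v_4]
  3-simplices (5): [v_0,v_1,v_2,v_3], [v_0,v_1,v_2,v_4], [v_0,v_1,v_3,v_4], [v_0,v_2,v_3,v_4], [v_1,v_2,v_3,v_4]

giving chain groups C_0 ≅ Z^5, C_1 ≅ Z^10, C_2 ≅ Z^10, C_3 ≅ Z^5.

Boundary ∂_1: C_1 → C_0 sends each edge [p,q] (with p < q) to q − p.
This gives a 5×10 integer matrix of rank 4; reducing to Smith normal form yields diagonal entries (1,1,1,1).

Boundary ∂_2: C_2 → C_1 sends each 2-simplex [p,q,r] to [q,r] − [p,r] + [p,q]. For instance
  ∂[v_0,v_2,v_4] = [v_2,v_4] − [v_0,v_4] + [v_0,v_2],
  ∂[v_0,v_1,v_3] = [v_1,v_3] − [v_0,v_3] + [v_0,v_1].
As a 10×10 matrix over Z this has rank 6, with invariant factors (1,1,1,1,1,1).

The boundary map ∂_3: C_3 → C_2 sends each 3-simplex σ to the alternating sum Σ_i (−1)^i (σ with its i-th vertex removed). For instance
  ∂[v_0,v_1,v_3,v_4] = [v_1,v_3,v_4] − [v_0,v_3,v_4] + [v_0,v_1,v_4] − [v_0,v_1,v_3],
  ∂[v_1,v_2,v_3,v_4] = [v_2,v_3,v_4] − [v_1,v_3,v_4] + [v_1,v_2,v_4] − [v_1,v_2,v_3].
As a 10×5 matrix over Z this has rank 4, with invariant factors (1,1,1,1).

From H_k ≅ ker(∂_k) / im(∂_{k+1}) we obtain:

  H_0: rank C_0 − rank ∂_1 = 5 − 4 = 1, and the invariant factors of ∂_1 are all 1, so H_0 ≅ Z.
  H_1: rank ker ∂_1 − rank ∂_2 = (10 − 4) − 6 = 0, and the invariant factors of ∂_2 are all 1, so H_1 ≅ 0.
  H_2: rank ker ∂_2 − rank ∂_3 = (10 − 6) − 4 = 0, and the invariant factors of ∂_3 are all 1, so H_2 ≅ 0.
  H_3: rank ker ∂_3 − rank ∂_4 = (5 − 4) − 0 = 1, and there is no ∂_4, so H_3 ≅ Z.

As a check, the Euler characteristic is 5 − 10 + 10 − 5 = 0, which agrees with 1 − 0 + 0 − 1 = 0.

H_0 = Z,  H_1 = 0,  H_2 = 0,  H_3 = Z.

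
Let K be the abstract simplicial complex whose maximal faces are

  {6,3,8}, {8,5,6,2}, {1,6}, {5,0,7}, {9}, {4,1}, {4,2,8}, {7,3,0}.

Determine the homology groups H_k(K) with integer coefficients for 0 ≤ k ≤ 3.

H_0 = Z^2,  H_1 = Z^2,  H_2 = 0,  H_3 = 0.

Order the vertices as 0 < 1 < 2 < 3 < 4 < 5 < 6 < 7 < 8 < 9. Listing each simplex with vertices in this order, K has dimension 3 with simplices:

  0-simplices (10): [0], [1], [2], [3], [4], [5], [6], [7], [8], [9]
  1-simplices (17): [0,3], [0,5], [0,7], [1,4], [1,6], [2,4], [2,5], [2,6], [2,8], [3,6], [3,7], [3,8], [4,8], [5,6], [5,7], [5,8], [6,8]
  2-simplices (8): [0,3,7], [0,5,7], [2,4,8], [2,5,6], [2,5,8], [2,6,8], [3,6,8], [5,6,8]
  3-simplices (1): [2,5,6,8]

Hence C_0 ≅ Z^10, C_1 ≅ Z^17, C_2 ≅ Z^8, C_3 ≅ Z^1.

∂_1: C_1 → C_0 is given by ∂[p,q] = [q] − [p].
The 10×17 boundary matrix has rank 8 and Smith normal form diag(1,1,1,1,1,1,1,1).

Boundary ∂_2: C_2 → C_1 maps a triangle to the signed sum of its edges. For instance
  ∂[2,6,8] = [6,8] − [2,8] + [2,6],
  ∂[0,3,7] = [3,7] − [0,7] + [0,3].
This gives a 17×8 integer matrix of rank 7; reducing to Smith normal form yields diagonal entries (1,1,1,1,1,1,1).

Boundary ∂_3: C_3 → C_2 sends each 3-simplex σ to the alternating sum Σ_i (−1)^i (σ with its i-th vertex removed). For instance
  ∂[2,5,6,8] = [5,6,8] − [2,6,8] + [2,5,8] − [2,5,6].
As a 8×1 matrix over Z this has rank 1, with invariant factors (1).

Now H_k = ker ∂_k / im ∂_{k+1}, so:

  H_0: rank C_0 − rank ∂_1 = 10 − 8 = 2, and the invariant factors of ∂_1 are all 1, so H_0 = Z^2.
  H_1: rank ker ∂_1 − rank ∂_2 = (17 − 8) − 7 = 2, and the invariant factors of ∂_2 are all 1, so H_1 = Z^2.
  H_2: rank ker ∂_2 − rank ∂_3 = (8 − 7) − 1 = 0, and the invariant factors of ∂_3 are all 1, so H_2 = 0.
  H_3: rank ker ∂_3 − rank ∂_4 = (1 − 1) − 0 = 0, and there is no ∂_4, so H_3 = 0.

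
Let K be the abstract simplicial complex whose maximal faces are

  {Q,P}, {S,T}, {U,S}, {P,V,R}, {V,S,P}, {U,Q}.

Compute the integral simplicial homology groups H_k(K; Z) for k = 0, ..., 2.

Fix the vertex order P < Q < R < S < T < U < V and write every simplex with vertices in increasing order. Then dim K = 2 and the simplices of K are:

  0-simplices (7): P, Q, R, S, T, U, V
  1-simplices (9): PQ, PR, PS, PV, QU, RV, ST, SU, SV
  2-simplices (2): PRV, PSV

Hence C_0 ≅ Z^7, C_1 ≅ Z^9, C_2 ≅ Z^2.

∂_1: C_1 → C_0 is given by ∂[p,q] = [q] − [p]. For instance
  ∂SU = U − S.
The resulting 7×9 matrix has rank 6, and its Smith normal form has invariant factors (1,1,1,1,1,1).

Boundary ∂_2: C_2 → C_1 sends each 2-simplex [p,q,r] to [q,r] − [p,r] + [p,q]. For instance
  ∂PRV = RV − PV + PR,
  ∂PSV = SV − PV + PS.
The 9×2 boundary matrix has rank 2 and Smith normal form diag(1,1).

Now H_k = ker ∂_k / im ∂_{k+1}, so:

  H_0: rank C_0 − rank ∂_1 = 7 − 6 = 1, and the invariant factors of ∂_1 are all 1, so H_0 = Z.
  H_1: rank ker ∂_1 − rank ∂_2 = (9 − 6) − 2 = 1, and the invariant factors of ∂_2 are all 1, so H_1 = Z.
  H_2: rank ker ∂_2 − rank ∂_3 = (2 − 2) − 0 = 0, and there is no ∂_3, so H_2 = 0.

H_0 ≅ Z,  H_1 ≅ Z,  H_2 = 0.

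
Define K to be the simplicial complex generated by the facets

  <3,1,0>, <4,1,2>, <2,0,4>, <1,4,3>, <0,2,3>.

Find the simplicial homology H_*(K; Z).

Take the total order 0 < 1 < 2 < 3 < 4 on the vertex set. Then K (dimension 2) consists of the simplices:

  0-simplices (5): [0], [1], [2], [3], [4]
  1-simplices (10): [0,1], [0,2], [0,3], [0,4], [1,2], [1,3], [1,4], [2,3], [2,4], [3,4]
  2-simplices (5): [0,1,3], [0,2,3], [0,2,4], [1,2,4], [1,3,4]

so the chain groups are C_0 ≅ Z^5, C_1 ≅ Z^10, C_2 ≅ Z^5.

The boundary map ∂_1: C_1 → C_0 maps an edge to its endpoints' difference, ∂[p,q] = q − p.
This gives a 5×10 integer matrix of rank 4; reducing to Smith normal form yields diagonal entries (1,1,1,1).

∂_2: C_2 → C_1 acts by ∂[p,q,r] = [q,r] − [p,r] + [p,q]. For instance
  ∂[1,3,4] = [3,4] − [1,4] + [1,3],
  ∂[1,2,4] = [2,4] − [1,4] + [1,2].
The resulting 10×5 matrix has rank 5, and its Smith normal form has invariant factors (1,1,1,1,1).

Reading off H_k = ker ∂_k / im ∂_{k+1}:

  H_0: rank C_0 − rank ∂_1 = 5 − 4 = 1, and the invariant factors of ∂_1 are all 1, so H_0 ≅ Z.
  H_1: rank ker ∂_1 − rank ∂_2 = (10 − 4) − 5 = 1, and the invariant factors of ∂_2 are all 1, so H_1 ≅ Z.
  H_2: rank ker ∂_2 − rank ∂_3 = (5 − 5) − 0 = 0, and there is no ∂_3, so H_2 ≅ 0.

(K is a triangulation of the Möbius band.)

H_0 ≅ Z,  H_1 ≅ Z,  H_2 = 0.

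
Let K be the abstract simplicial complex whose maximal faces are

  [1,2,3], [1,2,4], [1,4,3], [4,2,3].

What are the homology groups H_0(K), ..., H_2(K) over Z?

Take the total order 1 < 2 < 3 < 4 on the vertex set. Then K (dimension 2) consists of the simplices:

  0-simplices (4): [1], [2], [3], [4]
  1-simplices (6): [1,2], [1,3], [1,4], [2,3], [2,4], [3,4]
  2-simplices (4): [1,2,3], [1,2,4], [1,3,4], [2,3,4]

so the chain groups are C_0 ≅ Z^4, C_1 ≅ Z^6, C_2 ≅ Z^4.

Boundary ∂_1: C_1 → C_0 sends each edge [p,q] (with p < q) to q − p.
This gives a 4×6 integer matrix of rank 3; reducing to Smith normal form yields diagonal entries (1,1,1).

∂_2: C_2 → C_1 maps a triangle to the signed sum of its edges. For instance
  ∂[1,2,4] = [2,4] − [1,4] + [1,2],
  ∂[1,2,3] = [2,3] − [1,3] + [1,2].
This gives a 6×4 integer matrix of rank 3; reducing to Smith normal form yields diagonal entries (1,1,1).

Computing H_k = (kernel of ∂_k) / (image of ∂_{k+1}):

  H_0: rank C_0 − rank ∂_1 = 4 − 3 = 1, and the invariant factors of ∂_1 are all 1, so H_0 ≅ Z.
  H_1: rank ker ∂_1 − rank ∂_2 = (6 − 3) − 3 = 0, and the invariant factors of ∂_2 are all 1, so H_1 ≅ 0.
  H_2: rank ker ∂_2 − rank ∂_3 = (4 − 3) − 0 = 1, and there is no ∂_3, so H_2 ≅ Z.

(K is a triangulation of the 2-sphere S^2.)

H_0 ≅ Z,  H_1 = 0,  H_2 ≅ Z.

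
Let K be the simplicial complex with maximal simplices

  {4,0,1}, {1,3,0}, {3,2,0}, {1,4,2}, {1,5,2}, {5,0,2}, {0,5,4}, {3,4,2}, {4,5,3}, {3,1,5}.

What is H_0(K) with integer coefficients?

K has 6 vertices, 15 edges, 10 triangles.
rank ∂_0 = 0, rank ∂_1 = 5 ⇒ b_0 = 6 − 0 − 5 = 1; all invariant factors of ∂_1 are 1 so no torsion. So H_0 ≅ Z.

H_0 ≅ Z.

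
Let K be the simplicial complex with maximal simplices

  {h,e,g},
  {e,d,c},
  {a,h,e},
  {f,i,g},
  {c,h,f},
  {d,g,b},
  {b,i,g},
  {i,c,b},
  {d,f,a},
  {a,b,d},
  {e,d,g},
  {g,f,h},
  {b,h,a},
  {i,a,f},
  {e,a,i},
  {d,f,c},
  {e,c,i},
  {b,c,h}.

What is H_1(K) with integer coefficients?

H_1 ≅ Z^2.

Order the vertices as a < b < c < d < e < f < g < h < i. Listing each simplex with vertices in this order, K has dimension 2 with simplices:

  0-simplices (9): a, b, c, d, e, f, g, h, i
  1-simplices (27): ab, ad, ae, af, ah, ai, bc, bd, bg, bh, bi, cd, ce, cf, ch, ci, de, df, dg, eg, eh, ei, fg, fh, fi, gh, gi
  2-simplices (18): abd, abh, adf, aeh, aei, afi, bch, bci, bdg, bgi, cde, cdf, cei, cfh, deg, egh, fgh, fgi

giving chain groups C_0 ≅ Z^9, C_1 ≅ Z^27, C_2 ≅ Z^18.

Boundary ∂_1: C_1 → C_0 maps an edge to its endpoints' difference, ∂[p,q] = q − p.
The resulting 9×27 matrix has rank 8, and its Smith normal form has invariant factors (1,1,1,1,1,1,1,1).

Boundary ∂_2: C_2 → C_1 sends each 2-simplex [p,q,r] to [q,r] − [p,r] + [p,q]. For instance
  ∂abh = bh − ah + ab,
  ∂aeh = eh − ah + ae.
The 27×18 boundary matrix has rank 17 and Smith normal form diag(1,1,1,1,1,1,1,1,1,1,1,1,1,1,1,1,1).

Computing H_k = (kernel of ∂_k) / (image of ∂_{k+1}):

  H_1: rank ker ∂_1 − rank ∂_2 = (27 − 8) − 17 = 2, and the invariant factors of ∂_2 are all 1, so H_1 = Z^2.

(K is a triangulation of the torus T^2.)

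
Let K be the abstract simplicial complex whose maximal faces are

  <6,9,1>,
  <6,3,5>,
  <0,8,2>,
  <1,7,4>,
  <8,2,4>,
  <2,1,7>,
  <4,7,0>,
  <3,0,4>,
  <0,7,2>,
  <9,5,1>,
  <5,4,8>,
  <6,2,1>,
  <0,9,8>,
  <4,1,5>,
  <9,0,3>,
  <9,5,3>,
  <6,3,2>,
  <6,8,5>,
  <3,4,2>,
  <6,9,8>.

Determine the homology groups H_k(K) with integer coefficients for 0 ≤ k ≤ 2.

H_0 ≅ Z,  H_1 ≅ Z × Z/2,  H_2 = 0.

Fix the vertex order 0 < 1 < 2 < 3 < 4 < 5 < 6 < 7 < 8 < 9 and write every simplex with vertices in increasing order. Then dim K = 2 and the simplices of K are:

  0-simplices (10): [0], [1], [2], [3], [4], [5], [6], [7], [8], [9]
  1-simplices (30): (30 of them)
  2-simplices (20): (20 of them)

Hence C_0 ≅ Z^10, C_1 ≅ Z^30, C_2 ≅ Z^20.

Boundary ∂_1: C_1 → C_0 is given by ∂[p,q] = [q] − [p].
This gives a 10×30 integer matrix of rank 9; reducing to Smith normal form yields diagonal entries (1,1,1,1,1,1,1,1,1).

∂_2: C_2 → C_1 sends each 2-simplex [p,q,r] to [q,r] − [p,r] + [p,q]. For instance
  ∂[2,3,6] = [3,6] − [2,6] + [2,3],
  ∂[0,4,7] = [4,7] − [0,7] + [0,4].
As a 30×20 matrix over Z this has rank 20, with invariant factors (1,1,1,1,1,1,1,1,1,1,1,1,1,1,1,1,1,1,1,2).

Computing H_k = (kernel of ∂_k) / (image of ∂_{k+1}):

  H_0: rank C_0 − rank ∂_1 = 10 − 9 = 1, and the invariant factors of ∂_1 are all 1, so H_0 ≅ Z.
  H_1: rank ker ∂_1 − rank ∂_2 = (30 − 9) − 20 = 1, and ∂_2 has invariant factor 2 > 1, so H_1 ≅ Z × Z/2.
  H_2: rank ker ∂_2 − rank ∂_3 = (20 − 20) − 0 = 0, and there is no ∂_3, so H_2 ≅ 0.

(K is a triangulation of the Klein bottle.)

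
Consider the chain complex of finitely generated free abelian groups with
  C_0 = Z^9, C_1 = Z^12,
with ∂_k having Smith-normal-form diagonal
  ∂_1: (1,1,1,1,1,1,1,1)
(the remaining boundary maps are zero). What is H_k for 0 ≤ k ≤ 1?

H_0: b_0 = 9 − 0 − 8 = 1; torsion from ∂_1 factors > 1: none. So H_0 ≅ Z.
H_1: b_1 = 12 − 8 − 0 = 4; torsion from ∂_2 factors > 1: none. So H_1 ≅ Z^4.

H_0 ≅ Z,  H_1 ≅ Z^4.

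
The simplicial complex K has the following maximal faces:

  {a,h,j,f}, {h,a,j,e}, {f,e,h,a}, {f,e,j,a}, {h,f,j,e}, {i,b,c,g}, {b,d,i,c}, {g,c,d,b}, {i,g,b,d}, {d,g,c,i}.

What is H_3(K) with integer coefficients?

We work with the vertex ordering a < b < c < d < e < f < g < h < i < j. The simplices of K, each written with vertices in increasing order, are:

  0-simplices (10): a, b, c, d, e, f, g, h, i, j
  1-simplices (20): ae, af, ah, aj, bc, bd, bg, bi, cd, cg, ci, dg, di, ef, eh, ej, fh, fj, gi, hj
  2-simplices (20): aef, aeh, aej, afh, afj, ahj, bcd, bcg, bci, bdg, bdi, bgi, cdg, cdi, cgi, dgi, efh, efj, ehj, fhj
  3-simplices (10): aefh, aefj, aehj, afhj, bcdg, bcdi, bcgi, bdgi, cdgi, efhj

giving chain groups C_0 ≅ Z^10, C_1 ≅ Z^20, C_2 ≅ Z^20, C_3 ≅ Z^10.

The boundary map ∂_1: C_1 → C_0 is given by ∂[p,q] = [q] − [p]. For instance
  ∂ah = h − a.
This gives a 10×20 integer matrix of rank 8; reducing to Smith normal form yields diagonal entries (1,1,1,1,1,1,1,1).

Boundary ∂_2: C_2 → C_1 maps a triangle to the signed sum of its edges. For instance
  ∂aej = ej − aj + ae,
  ∂fhj = hj − fj + fh.
The resulting 20×20 matrix has rank 12, and its Smith normal form has invariant factors (1,1,1,1,1,1,1,1,1,1,1,1).

The boundary map ∂_3: C_3 → C_2 sends each 3-simplex σ to the alternating sum Σ_i (−1)^i (σ with its i-th vertex removed). For instance
  ∂bcgi = cgi − bgi + bci − bcg,
  ∂cdgi = dgi − cgi + cdi − cdg.
The resulting 20×10 matrix has rank 8, and its Smith normal form has invariant factors (1,1,1,1,1,1,1,1).

Reading off H_k = ker ∂_k / im ∂_{k+1}:

  H_3: rank ker ∂_3 − rank ∂_4 = (10 − 8) − 0 = 2, and there is no ∂_4, so H_3 ≅ Z^2.

H_3 ≅ Z^2.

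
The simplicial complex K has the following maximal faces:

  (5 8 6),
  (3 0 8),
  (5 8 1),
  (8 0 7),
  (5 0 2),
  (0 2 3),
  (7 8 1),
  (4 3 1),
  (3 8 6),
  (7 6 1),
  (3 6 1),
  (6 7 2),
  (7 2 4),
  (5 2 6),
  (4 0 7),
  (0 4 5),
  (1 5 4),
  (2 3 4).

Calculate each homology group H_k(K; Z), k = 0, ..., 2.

H_0 = Z,  H_1 = Z ⊕ Z/2,  H_2 = 0.

Fix the vertex order 0 < 1 < 2 < 3 < 4 < 5 < 6 < 7 < 8 and write every simplex with vertices in increasing order. Then dim K = 2 and the simplices of K are:

  0-simplices (9): [0], [1], [2], [3], [4], [5], [6], [7], [8]
  1-simplices (27): (27 of them)
  2-simplices (18): [0,2,3], [0,2,5], [0,3,8], [0,4,5], [0,4,7], [0,7,8], [1,3,4], [1,3,6], [1,4,5], [1,5,8], [1,6,7], [1,7,8], [2,3,4], [2,4,7], [2,5,6], [2,6,7], [3,6,8], [5,6,8]

so the chain groups are C_0 ≅ Z^9, C_1 ≅ Z^27, C_2 ≅ Z^18.

Boundary ∂_1: C_1 → C_0 is given by ∂[p,q] = [q] − [p]. For instance
  ∂[6,8] = [8] − [6].
As a 9×27 matrix over Z this has rank 8, with invariant factors (1,1,1,1,1,1,1,1).

∂_2: C_2 → C_1 acts by ∂[p,q,r] = [q,r] − [p,r] + [p,q]. For instance
  ∂[2,3,4] = [3,4] − [2,4] + [2,3],
  ∂[2,6,7] = [6,7] − [2,7] + [2,6].
The resulting 27×18 matrix has rank 18, and its Smith normal form has invariant factors (1,1,1,1,1,1,1,1,1,1,1,1,1,1,1,1,1,2).

Computing H_k = (kernel of ∂_k) / (image of ∂_{k+1}):

  H_0: rank C_0 − rank ∂_1 = 9 − 8 = 1, and the invariant factors of ∂_1 are all 1, so H_0 ≅ Z.
  H_1: rank ker ∂_1 − rank ∂_2 = (27 − 8) − 18 = 1, and ∂_2 has invariant factor 2 > 1, so H_1 ≅ Z ⊕ Z/2.
  H_2: rank ker ∂_2 − rank ∂_3 = (18 − 18) − 0 = 0, and there is no ∂_3, so H_2 ≅ 0.

(K is a triangulation of the Klein bottle.)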